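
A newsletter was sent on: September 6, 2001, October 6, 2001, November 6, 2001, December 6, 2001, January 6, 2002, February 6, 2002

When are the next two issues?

March 6, 2002; April 6, 2002

Gaps: 30, 31, 30, 31, 31 days — not constant. Every event is on the 6th of the month.
Pattern: the 6th of each month.
Next: March 2002 → March 6, 2002.
Next: April 2002 → April 6, 2002.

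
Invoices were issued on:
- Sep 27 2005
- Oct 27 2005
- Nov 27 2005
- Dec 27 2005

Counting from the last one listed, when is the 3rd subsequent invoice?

The day-of-month is always 27 (30, 31, 30 days between events).
So this recurs on the 27th of each month.
Next: January 2006 → Jan 27 2006.
February 2006: Feb 27 2006.
March 2006: Mar 27 2006.

Mar 27 2006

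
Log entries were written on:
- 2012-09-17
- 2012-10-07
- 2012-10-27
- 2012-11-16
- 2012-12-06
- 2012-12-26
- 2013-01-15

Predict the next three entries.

Gaps between consecutive events: 20, 20, 20, 20, 20, 20 days — a constant 20-day interval.
2013-01-15 + 20 days = 2013-02-04.
2013-02-04 + 20 days = 2013-02-24.
2013-02-24 + 20 days = 2013-03-16.

2013-02-04, 2013-02-24, 2013-03-16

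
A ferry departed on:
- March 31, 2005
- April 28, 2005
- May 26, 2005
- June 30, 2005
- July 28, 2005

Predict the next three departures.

August 25, 2005; September 29, 2005; October 27, 2005

These are Thursdays with 28, 28, 35, 28-day gaps.
Each is the final Thursday of its month — March 31, 2005 is past the 28th, so '4th Thursday' doesn't fit.
Last Thursday of August 2005: August 25, 2005.
Last Thursday of September 2005: September 29, 2005.
Last Thursday of October 2005: October 27, 2005.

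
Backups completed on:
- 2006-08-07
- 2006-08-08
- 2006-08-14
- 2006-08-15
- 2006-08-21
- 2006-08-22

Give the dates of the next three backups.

Gaps: 1, 6, 1, 6, 1 days — not constant, but cyclic with period 2.
The events fall on every Monday and Tuesday.
Next Monday: 2006-08-28.
Next Tuesday: 2006-08-29.
Next Monday: 2006-09-04.

2006-08-28, 2006-08-29, 2006-09-04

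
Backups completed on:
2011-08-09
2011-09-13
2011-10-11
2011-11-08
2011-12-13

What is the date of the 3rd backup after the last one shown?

2012-03-13

All dates are Tuesdays, 35, 28, 28, 35 days apart.
Specifically, the 2nd Tuesday of each month.
January 2012 — 2nd Tuesday is 2012-01-10.
February 2012 — 2nd Tuesday is 2012-02-14.
March 2012 — 2nd Tuesday is 2012-03-13.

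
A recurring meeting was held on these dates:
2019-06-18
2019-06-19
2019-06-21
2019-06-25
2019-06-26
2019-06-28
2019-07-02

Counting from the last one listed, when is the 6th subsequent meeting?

2019-07-16

Gaps: 1, 2, 4, 1, 2, 4 days — not constant, but cyclic with period 3.
The events fall on every Tuesday, Wednesday and Friday.
Next Wednesday: 2019-07-03.
Next Friday: 2019-07-05.
The following Tuesday is 2019-07-09.
The following Wednesday is 2019-07-10.
The following Friday is 2019-07-12.
The following Tuesday is 2019-07-16.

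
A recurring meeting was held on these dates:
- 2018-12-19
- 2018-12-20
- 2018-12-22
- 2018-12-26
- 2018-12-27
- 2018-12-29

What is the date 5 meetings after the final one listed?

Gaps: 1, 2, 4, 1, 2 days — not constant, but cyclic with period 3.
The events fall on every Wednesday, Thursday and Saturday.
Next Wednesday: 2019-01-02.
The following Thursday is 2019-01-03.
The following Saturday is 2019-01-05.
Next Wednesday: 2019-01-09.
Next Thursday: 2019-01-10.

2019-01-10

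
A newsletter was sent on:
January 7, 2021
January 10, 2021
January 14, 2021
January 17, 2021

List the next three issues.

January 21, 2021; January 24, 2021; January 28, 2021

Every event lands on a Thursday or Sunday (gaps cycle 3, 4, 3).
So the schedule is: every Thursday and Sunday.
The following Thursday is January 21, 2021.
The following Sunday is January 24, 2021.
The following Thursday is January 28, 2021.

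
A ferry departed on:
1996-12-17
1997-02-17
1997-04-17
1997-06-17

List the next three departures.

1997-08-17, 1997-10-17, 1997-12-17

Gaps: 62, 59, 61 days — not constant. Every event is on the 17th of the month.
Pattern: the 17th of every 2 months.
August 1997: 1997-08-17.
Next: October 1997 → 1997-10-17.
Next: December 1997 → 1997-12-17.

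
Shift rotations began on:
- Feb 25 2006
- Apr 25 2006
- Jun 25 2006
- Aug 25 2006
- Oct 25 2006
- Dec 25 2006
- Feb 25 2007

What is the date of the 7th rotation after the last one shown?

Apr 25 2008

The day-of-month is always 25 (59, 61, 61, 61, 61, 62 days between events).
So this recurs on the 25th of every 2 months.
Next: April 2007 → Apr 25 2007.
June 2007: Jun 25 2007.
Next: August 2007 → Aug 25 2007.
October 2007: Oct 25 2007.
December 2007: Dec 25 2007.
February 2008: Feb 25 2008.
April 2008: Apr 25 2008.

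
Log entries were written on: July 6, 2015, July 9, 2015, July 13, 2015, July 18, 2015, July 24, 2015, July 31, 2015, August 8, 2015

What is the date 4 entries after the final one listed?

Intervals are 3, 4, 5, 6, 7, 8 days — an arithmetic progression with common difference 1.
Next gap: 9 days. August 8, 2015 + 9 days = August 17, 2015.
Next gap: 10 days. August 17, 2015 + 10 days = August 27, 2015.
Next gap: 11 days. August 27, 2015 + 11 days = September 7, 2015.
Next gap: 12 days. September 7, 2015 + 12 days = September 19, 2015.

September 19, 2015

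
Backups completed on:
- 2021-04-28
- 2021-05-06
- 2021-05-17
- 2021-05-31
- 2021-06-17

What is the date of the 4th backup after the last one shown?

2021-09-23

Intervals are 8, 11, 14, 17 days — an arithmetic progression with common difference 3.
Next gap: 20 days. 2021-06-17 + 20 days = 2021-07-07.
Next gap: 23 days. 2021-07-07 + 23 days = 2021-07-30.
Next gap: 26 days. 2021-07-30 + 26 days = 2021-08-25.
Next gap: 29 days. 2021-08-25 + 29 days = 2021-09-23.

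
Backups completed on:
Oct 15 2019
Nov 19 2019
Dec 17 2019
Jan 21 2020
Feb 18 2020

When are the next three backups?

Mar 17 2020, Apr 21 2020, May 19 2020

These are Tuesdays at 28- or 35-day spacing (35, 28, 35, 28).
The pattern: 3rd Tuesday of the month.
March 2020 — 3rd Tuesday is Mar 17 2020.
3rd Tuesday of April 2020: Apr 21 2020.
May 2020 — 3rd Tuesday is May 19 2020.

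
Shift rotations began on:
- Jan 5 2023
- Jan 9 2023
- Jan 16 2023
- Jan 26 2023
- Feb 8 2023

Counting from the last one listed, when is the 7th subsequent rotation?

Aug 2 2023

Intervals are 4, 7, 10, 13 days — an arithmetic progression with common difference 3.
Next gap: 16 days. Feb 8 2023 + 16 days = Feb 24 2023.
Next gap: 19 days. Feb 24 2023 + 19 days = Mar 15 2023.
Next gap: 22 days. Mar 15 2023 + 22 days = Apr 6 2023.
Next gap: 25 days. Apr 6 2023 + 25 days = May 1 2023.
Next gap: 28 days. May 1 2023 + 28 days = May 29 2023.
Next gap: 31 days. May 29 2023 + 31 days = Jun 29 2023.
Next gap: 34 days. Jun 29 2023 + 34 days = Aug 2 2023.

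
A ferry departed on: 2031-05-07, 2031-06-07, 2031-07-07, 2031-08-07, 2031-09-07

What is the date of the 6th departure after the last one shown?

The day-of-month is always 7 (31, 30, 31, 31 days between events).
So this recurs on the 7th of each month.
Next: October 2031 → 2031-10-07.
Next: November 2031 → 2031-11-07.
Next: December 2031 → 2031-12-07.
January 2032: 2032-01-07.
Next: February 2032 → 2032-02-07.
March 2032: 2032-03-07.

2032-03-07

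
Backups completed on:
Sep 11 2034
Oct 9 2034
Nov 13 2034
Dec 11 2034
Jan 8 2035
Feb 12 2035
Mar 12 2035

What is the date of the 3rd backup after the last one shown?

Gaps: 28, 35, 28, 28, 35, 28 days — a mix of 28 and 35. Every date is a Monday.
Each is the 2nd Monday of its month.
April 2035 — 2nd Monday is Apr 9 2035.
May 2035 — 2nd Monday is May 14 2035.
June 2035 — 2nd Monday is Jun 11 2035.

Jun 11 2035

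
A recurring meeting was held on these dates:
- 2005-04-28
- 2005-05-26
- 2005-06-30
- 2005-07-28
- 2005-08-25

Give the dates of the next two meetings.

All Thursdays; the gaps (28, 35, 28, 28) vary with month length.
This is the last Thursday of each month.
Last Thursday of September 2005: 2005-09-29.
October 2005 ends with Thursday 2005-10-27.

2005-09-29, 2005-10-27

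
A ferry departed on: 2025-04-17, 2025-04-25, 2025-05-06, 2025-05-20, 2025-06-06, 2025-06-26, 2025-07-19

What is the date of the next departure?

Intervals are 8, 11, 14, 17, 20, 23 days — an arithmetic progression with common difference 3.
Next gap: 26 days. 2025-07-19 + 26 days = 2025-08-14.

2025-08-14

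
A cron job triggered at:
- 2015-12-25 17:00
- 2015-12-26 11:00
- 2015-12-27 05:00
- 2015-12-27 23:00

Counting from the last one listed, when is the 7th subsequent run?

2016-01-02 05:00

The interval is a steady 18 hours (18, 18, 18).
2015-12-27 23:00 + 18 h = 2015-12-28 17:00.
2015-12-28 17:00 + 18 h = 2015-12-29 11:00.
2015-12-29 11:00 + 18 h = 2015-12-30 05:00.
2015-12-30 05:00 + 18 h = 2015-12-30 23:00.
2015-12-30 23:00 + 18 h = 2015-12-31 17:00.
2015-12-31 17:00 + 18 h = 2016-01-01 11:00.
2016-01-01 11:00 + 18 h = 2016-01-02 05:00.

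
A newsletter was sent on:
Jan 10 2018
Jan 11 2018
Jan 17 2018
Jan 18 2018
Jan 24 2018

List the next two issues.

The gap pattern 1, 6, 1, 6 repeats every 2 events.
These are the Wednesdays and Thursdays of each week.
The following Thursday is Jan 25 2018.
The following Wednesday is Jan 31 2018.

Jan 25 2018, Jan 31 2018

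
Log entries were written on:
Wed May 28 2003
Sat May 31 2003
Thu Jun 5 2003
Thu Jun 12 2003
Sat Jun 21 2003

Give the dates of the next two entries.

Wed Jul 2 2003, Tue Jul 15 2003

Gaps: 3, 5, 7, 9 days — each gap is 2 larger than the previous one.
Next gap: 11 days. Sat Jun 21 2003 + 11 days = Wed Jul 2 2003.
Next gap: 13 days. Wed Jul 2 2003 + 13 days = Tue Jul 15 2003.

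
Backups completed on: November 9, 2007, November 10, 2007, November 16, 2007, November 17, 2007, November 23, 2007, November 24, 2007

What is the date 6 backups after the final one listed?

The gap pattern 1, 6, 1, 6, 1 repeats every 2 events.
These are the Fridays and Saturdays of each week.
The following Friday is November 30, 2007.
Next Saturday: December 1, 2007.
The following Friday is December 7, 2007.
The following Saturday is December 8, 2007.
Next Friday: December 14, 2007.
The following Saturday is December 15, 2007.

December 15, 2007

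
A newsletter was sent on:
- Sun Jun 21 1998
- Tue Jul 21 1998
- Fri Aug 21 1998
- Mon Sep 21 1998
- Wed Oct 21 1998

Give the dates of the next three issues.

Sat Nov 21 1998, Mon Dec 21 1998, Thu Jan 21 1999

The day-of-month is always 21 (30, 31, 31, 30 days between events).
So this recurs on the 21st of each month.
Next: November 1998 → Sat Nov 21 1998.
Next: December 1998 → Mon Dec 21 1998.
Next: January 1999 → Thu Jan 21 1999.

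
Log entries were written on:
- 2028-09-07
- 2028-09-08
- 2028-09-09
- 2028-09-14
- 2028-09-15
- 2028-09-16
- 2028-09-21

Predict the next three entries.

Gaps: 1, 1, 5, 1, 1, 5 days — not constant, but cyclic with period 3.
The events fall on every Thursday, Friday and Saturday.
The following Friday is 2028-09-22.
Next Saturday: 2028-09-23.
Next Thursday: 2028-09-28.

2028-09-22, 2028-09-23, 2028-09-28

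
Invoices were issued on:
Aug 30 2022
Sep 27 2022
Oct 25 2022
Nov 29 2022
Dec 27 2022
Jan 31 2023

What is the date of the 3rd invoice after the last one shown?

Apr 25 2023

These are Tuesdays with 28, 28, 35, 28, 35-day gaps.
Each is the final Tuesday of its month — Aug 30 2022 is past the 28th, so '4th Tuesday' doesn't fit.
February 2023 ends with Tuesday Feb 28 2023.
March 2023 ends with Tuesday Mar 28 2023.
Last Tuesday of April 2023: Apr 25 2023.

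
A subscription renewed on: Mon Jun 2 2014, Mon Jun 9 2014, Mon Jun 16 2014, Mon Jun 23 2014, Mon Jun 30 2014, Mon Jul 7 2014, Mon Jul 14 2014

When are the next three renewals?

Gaps between consecutive events: 7, 7, 7, 7, 7, 7 days — a constant 7-day interval.
Mon Jul 14 2014 + 7 days = Mon Jul 21 2014.
Mon Jul 21 2014 + 7 days = Mon Jul 28 2014.
Mon Jul 28 2014 + 7 days = Mon Aug 4 2014.

Mon Jul 21 2014, Mon Jul 28 2014, Mon Aug 4 2014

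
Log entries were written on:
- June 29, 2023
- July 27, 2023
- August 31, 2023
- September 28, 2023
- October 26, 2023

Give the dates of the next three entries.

Every date is a Thursday; gaps 28, 35, 28, 28 days.
Each is the last Thursday of its month (at least one falls on the 29th or later, ruling out '4th Thursday').
Last Thursday of November 2023: November 30, 2023.
Last Thursday of December 2023: December 28, 2023.
January 2024 ends with Thursday January 25, 2024.

November 30, 2023; December 28, 2023; January 25, 2024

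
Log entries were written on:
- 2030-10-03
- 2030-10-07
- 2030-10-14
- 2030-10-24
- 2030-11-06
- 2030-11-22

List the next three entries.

2030-12-11, 2031-01-02, 2031-01-27

Gaps: 4, 7, 10, 13, 16 days — each gap is 3 larger than the previous one.
Next gap: 19 days. 2030-11-22 + 19 days = 2030-12-11.
Next gap: 22 days. 2030-12-11 + 22 days = 2031-01-02.
Next gap: 25 days. 2031-01-02 + 25 days = 2031-01-27.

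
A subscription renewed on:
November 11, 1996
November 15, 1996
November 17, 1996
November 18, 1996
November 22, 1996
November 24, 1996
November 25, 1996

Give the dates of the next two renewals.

The gap pattern 4, 2, 1, 4, 2, 1 repeats every 3 events.
These are the Mondays, Fridays and Sundays of each week.
Next Friday: November 29, 1996.
Next Sunday: December 1, 1996.

November 29, 1996; December 1, 1996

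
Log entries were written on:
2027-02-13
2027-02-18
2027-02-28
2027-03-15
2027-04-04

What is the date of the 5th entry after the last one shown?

2027-09-26

Gaps: 5, 10, 15, 20 days — each gap is 5 larger than the previous one.
Next gap: 25 days. 2027-04-04 + 25 days = 2027-04-29.
Next gap: 30 days. 2027-04-29 + 30 days = 2027-05-29.
Next gap: 35 days. 2027-05-29 + 35 days = 2027-07-03.
Next gap: 40 days. 2027-07-03 + 40 days = 2027-08-12.
Next gap: 45 days. 2027-08-12 + 45 days = 2027-09-26.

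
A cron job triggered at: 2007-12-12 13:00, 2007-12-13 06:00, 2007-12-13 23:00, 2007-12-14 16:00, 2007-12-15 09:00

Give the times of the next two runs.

2007-12-16 02:00, 2007-12-16 19:00

Gaps: 17, 17, 17, 17 hours — each event is 17 hours after the previous one.
2007-12-15 09:00 + 17 h = 2007-12-16 02:00.
2007-12-16 02:00 + 17 h = 2007-12-16 19:00.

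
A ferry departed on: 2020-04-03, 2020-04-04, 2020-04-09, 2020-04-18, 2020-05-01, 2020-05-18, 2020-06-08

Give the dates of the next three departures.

Gaps: 1, 5, 9, 13, 17, 21 days — each gap is 4 larger than the previous one.
Next gap: 25 days. 2020-06-08 + 25 days = 2020-07-03.
Next gap: 29 days. 2020-07-03 + 29 days = 2020-08-01.
Next gap: 33 days. 2020-08-01 + 33 days = 2020-09-03.

2020-07-03, 2020-08-01, 2020-09-03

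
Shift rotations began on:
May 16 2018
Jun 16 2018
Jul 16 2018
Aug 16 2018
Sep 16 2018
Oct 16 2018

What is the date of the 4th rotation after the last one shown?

Feb 16 2019

Each date is the 16th; the gaps (31, 30, 31, 31, 30) track the month lengths.
The rule is the 16th of each month.
November 2018: Nov 16 2018.
Next: December 2018 → Dec 16 2018.
January 2019: Jan 16 2019.
Next: February 2019 → Feb 16 2019.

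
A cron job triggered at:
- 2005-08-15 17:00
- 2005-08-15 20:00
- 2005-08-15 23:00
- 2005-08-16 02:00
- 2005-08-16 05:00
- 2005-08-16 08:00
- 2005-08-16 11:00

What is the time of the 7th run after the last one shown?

Gaps: 3, 3, 3, 3, 3, 3 hours — each event is 3 hours after the previous one.
2005-08-16 11:00 + 3 h = 2005-08-16 14:00.
2005-08-16 14:00 + 3 h = 2005-08-16 17:00.
2005-08-16 17:00 + 3 h = 2005-08-16 20:00.
2005-08-16 20:00 + 3 h = 2005-08-16 23:00.
2005-08-16 23:00 + 3 h = 2005-08-17 02:00.
2005-08-17 02:00 + 3 h = 2005-08-17 05:00.
2005-08-17 05:00 + 3 h = 2005-08-17 08:00.

2005-08-17 08:00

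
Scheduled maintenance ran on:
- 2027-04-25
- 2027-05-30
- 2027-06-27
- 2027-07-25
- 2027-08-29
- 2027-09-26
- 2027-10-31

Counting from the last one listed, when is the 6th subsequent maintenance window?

2028-04-30

Every date is a Sunday; gaps 35, 28, 28, 35, 28, 35 days.
Each is the last Sunday of its month (at least one falls on the 29th or later, ruling out '4th Sunday').
Last Sunday of November 2027: 2027-11-28.
December 2027 ends with Sunday 2027-12-26.
Last Sunday of January 2028: 2028-01-30.
February 2028 ends with Sunday 2028-02-27.
March 2028 ends with Sunday 2028-03-26.
April 2028 ends with Sunday 2028-04-30.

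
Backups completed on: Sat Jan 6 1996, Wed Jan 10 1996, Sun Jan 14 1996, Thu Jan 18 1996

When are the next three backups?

Gaps between consecutive events: 4, 4, 4 days — a constant 4-day interval.
Thu Jan 18 1996 + 4 days = Mon Jan 22 1996.
Mon Jan 22 1996 + 4 days = Fri Jan 26 1996.
Fri Jan 26 1996 + 4 days = Tue Jan 30 1996.

Mon Jan 22 1996, Fri Jan 26 1996, Tue Jan 30 1996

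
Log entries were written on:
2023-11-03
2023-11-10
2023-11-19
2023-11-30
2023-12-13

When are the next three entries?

2023-12-28, 2024-01-14, 2024-02-02

The spacing grows by 2 each time: 7, 9, 11, 13 days.
Next gap: 15 days. 2023-12-13 + 15 days = 2023-12-28.
Next gap: 17 days. 2023-12-28 + 17 days = 2024-01-14.
Next gap: 19 days. 2024-01-14 + 19 days = 2024-02-02.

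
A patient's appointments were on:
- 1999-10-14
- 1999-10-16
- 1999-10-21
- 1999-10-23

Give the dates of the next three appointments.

The gap pattern 2, 5, 2 repeats every 2 events.
These are the Thursdays and Saturdays of each week.
Next Thursday: 1999-10-28.
Next Saturday: 1999-10-30.
The following Thursday is 1999-11-04.

1999-10-28, 1999-10-30, 1999-11-04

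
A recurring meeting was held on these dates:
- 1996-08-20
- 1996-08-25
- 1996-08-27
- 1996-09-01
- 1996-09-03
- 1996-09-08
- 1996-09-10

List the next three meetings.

1996-09-15, 1996-09-17, 1996-09-22

Every event lands on a Tuesday or Sunday (gaps cycle 5, 2, 5, 2, 5, 2).
So the schedule is: every Tuesday and Sunday.
Next Sunday: 1996-09-15.
Next Tuesday: 1996-09-17.
Next Sunday: 1996-09-22.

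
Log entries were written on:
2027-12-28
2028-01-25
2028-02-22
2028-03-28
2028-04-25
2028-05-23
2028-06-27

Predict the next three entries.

These are Tuesdays at 28- or 35-day spacing (28, 28, 35, 28, 28, 35).
The pattern: 4th Tuesday of the month.
July 2028 — 4th Tuesday is 2028-07-25.
4th Tuesday of August 2028: 2028-08-22.
4th Tuesday of September 2028: 2028-09-26.

2028-07-25, 2028-08-22, 2028-09-26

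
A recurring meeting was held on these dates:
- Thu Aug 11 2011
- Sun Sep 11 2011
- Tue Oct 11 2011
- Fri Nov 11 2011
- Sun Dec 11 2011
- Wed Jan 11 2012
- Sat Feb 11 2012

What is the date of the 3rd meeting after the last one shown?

Fri May 11 2012

Gaps: 31, 30, 31, 30, 31, 31 days — not constant. Every event is on the 11th of the month.
Pattern: the 11th of each month.
March 2012: Sun Mar 11 2012.
Next: April 2012 → Wed Apr 11 2012.
Next: May 2012 → Fri May 11 2012.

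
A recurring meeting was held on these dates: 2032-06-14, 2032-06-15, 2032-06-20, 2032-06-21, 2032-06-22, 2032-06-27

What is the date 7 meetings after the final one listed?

Gaps: 1, 5, 1, 1, 5 days — not constant, but cyclic with period 3.
The events fall on every Monday, Tuesday and Sunday.
The following Monday is 2032-06-28.
The following Tuesday is 2032-06-29.
Next Sunday: 2032-07-04.
Next Monday: 2032-07-05.
The following Tuesday is 2032-07-06.
The following Sunday is 2032-07-11.
Next Monday: 2032-07-12.

2032-07-12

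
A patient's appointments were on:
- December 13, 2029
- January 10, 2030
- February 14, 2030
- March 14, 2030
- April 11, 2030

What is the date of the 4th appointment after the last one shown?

August 8, 2030

These are Thursdays at 28- or 35-day spacing (28, 35, 28, 28).
The pattern: 2nd Thursday of the month.
2nd Thursday of May 2030: May 9, 2030.
June 2030 — 2nd Thursday is June 13, 2030.
July 2030 — 2nd Thursday is July 11, 2030.
August 2030 — 2nd Thursday is August 8, 2030.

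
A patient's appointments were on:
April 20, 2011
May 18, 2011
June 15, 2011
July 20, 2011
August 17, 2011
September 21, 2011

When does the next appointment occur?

These are Wednesdays at 28- or 35-day spacing (28, 28, 35, 28, 35).
The pattern: 3rd Wednesday of the month.
October 2011 — 3rd Wednesday is October 19, 2011.

October 19, 2011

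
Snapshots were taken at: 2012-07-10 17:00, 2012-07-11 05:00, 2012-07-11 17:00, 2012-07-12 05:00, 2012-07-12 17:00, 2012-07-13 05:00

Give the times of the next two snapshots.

Gaps: 12, 12, 12, 12, 12 hours — each event is 12 hours after the previous one.
2012-07-13 05:00 + 12 h = 2012-07-13 17:00.
2012-07-13 17:00 + 12 h = 2012-07-14 05:00.

2012-07-13 17:00, 2012-07-14 05:00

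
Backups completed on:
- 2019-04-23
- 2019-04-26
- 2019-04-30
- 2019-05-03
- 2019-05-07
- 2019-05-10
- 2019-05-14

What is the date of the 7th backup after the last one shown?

2019-06-07

Gaps: 3, 4, 3, 4, 3, 4 days — not constant, but cyclic with period 2.
The events fall on every Tuesday and Friday.
The following Friday is 2019-05-17.
Next Tuesday: 2019-05-21.
Next Friday: 2019-05-24.
Next Tuesday: 2019-05-28.
Next Friday: 2019-05-31.
Next Tuesday: 2019-06-04.
Next Friday: 2019-06-07.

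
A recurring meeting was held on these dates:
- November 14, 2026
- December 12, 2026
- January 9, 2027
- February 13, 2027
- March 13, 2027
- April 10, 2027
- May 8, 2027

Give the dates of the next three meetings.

Gaps: 28, 28, 35, 28, 28, 28 days — a mix of 28 and 35. Every date is a Saturday.
Each is the 2nd Saturday of its month.
2nd Saturday of June 2027: June 12, 2027.
2nd Saturday of July 2027: July 10, 2027.
2nd Saturday of August 2027: August 14, 2027.

June 12, 2027; July 10, 2027; August 14, 2027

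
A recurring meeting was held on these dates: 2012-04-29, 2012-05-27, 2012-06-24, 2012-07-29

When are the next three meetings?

These are Sundays with 28, 28, 35-day gaps.
Each is the final Sunday of its month — 2012-04-29 is past the 28th, so '4th Sunday' doesn't fit.
August 2012 ends with Sunday 2012-08-26.
Last Sunday of September 2012: 2012-09-30.
October 2012 ends with Sunday 2012-10-28.

2012-08-26, 2012-09-30, 2012-10-28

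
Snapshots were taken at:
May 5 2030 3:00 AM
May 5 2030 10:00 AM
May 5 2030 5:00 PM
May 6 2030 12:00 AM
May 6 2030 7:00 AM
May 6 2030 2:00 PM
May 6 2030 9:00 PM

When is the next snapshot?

Gaps: 7, 7, 7, 7, 7, 7 hours — each event is 7 hours after the previous one.
May 6 2030 9:00 PM + 7 h = May 7 2030 4:00 AM.

May 7 2030 4:00 AM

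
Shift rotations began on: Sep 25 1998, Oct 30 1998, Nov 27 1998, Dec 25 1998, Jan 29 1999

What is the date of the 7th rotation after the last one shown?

Aug 27 1999

Every date is a Friday; gaps 35, 28, 28, 35 days.
Each is the last Friday of its month (at least one falls on the 29th or later, ruling out '4th Friday').
February 1999 ends with Friday Feb 26 1999.
Last Friday of March 1999: Mar 26 1999.
April 1999 ends with Friday Apr 30 1999.
Last Friday of May 1999: May 28 1999.
June 1999 ends with Friday Jun 25 1999.
Last Friday of July 1999: Jul 30 1999.
Last Friday of August 1999: Aug 27 1999.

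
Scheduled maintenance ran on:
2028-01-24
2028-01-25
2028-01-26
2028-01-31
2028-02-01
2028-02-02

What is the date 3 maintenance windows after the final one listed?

2028-02-09

The gap pattern 1, 1, 5, 1, 1 repeats every 3 events.
These are the Mondays, Tuesdays and Wednesdays of each week.
Next Monday: 2028-02-07.
Next Tuesday: 2028-02-08.
Next Wednesday: 2028-02-09.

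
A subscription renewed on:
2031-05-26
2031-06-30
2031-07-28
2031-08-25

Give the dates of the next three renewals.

2031-09-29, 2031-10-27, 2031-11-24

These are Mondays with 35, 28, 28-day gaps.
Each is the final Monday of its month — 2031-06-30 is past the 28th, so '4th Monday' doesn't fit.
September 2031 ends with Monday 2031-09-29.
Last Monday of October 2031: 2031-10-27.
November 2031 ends with Monday 2031-11-24.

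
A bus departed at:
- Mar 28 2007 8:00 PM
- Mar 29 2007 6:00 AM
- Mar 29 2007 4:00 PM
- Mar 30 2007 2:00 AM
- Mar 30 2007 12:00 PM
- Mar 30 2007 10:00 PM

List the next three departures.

Gaps: 10, 10, 10, 10, 10 hours — each event is 10 hours after the previous one.
Mar 30 2007 10:00 PM + 10 h = Mar 31 2007 8:00 AM.
Mar 31 2007 8:00 AM + 10 h = Mar 31 2007 6:00 PM.
Mar 31 2007 6:00 PM + 10 h = Apr 1 2007 4:00 AM.

Mar 31 2007 8:00 AM, Mar 31 2007 6:00 PM, Apr 1 2007 4:00 AM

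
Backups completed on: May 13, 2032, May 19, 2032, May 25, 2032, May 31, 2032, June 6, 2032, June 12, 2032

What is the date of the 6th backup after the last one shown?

Gaps between consecutive events: 6, 6, 6, 6, 6 days — a constant 6-day interval.
June 12, 2032 + 6 days = June 18, 2032.
June 18, 2032 + 6 days = June 24, 2032.
June 24, 2032 + 6 days = June 30, 2032.
June 30, 2032 + 6 days = July 6, 2032.
July 6, 2032 + 6 days = July 12, 2032.
July 12, 2032 + 6 days = July 18, 2032.

July 18, 2032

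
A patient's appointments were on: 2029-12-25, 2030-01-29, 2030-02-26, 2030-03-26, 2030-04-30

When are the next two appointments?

2030-05-28, 2030-06-25

These are Tuesdays with 35, 28, 28, 35-day gaps.
Each is the final Tuesday of its month — 2030-01-29 is past the 28th, so '4th Tuesday' doesn't fit.
Last Tuesday of May 2030: 2030-05-28.
June 2030 ends with Tuesday 2030-06-25.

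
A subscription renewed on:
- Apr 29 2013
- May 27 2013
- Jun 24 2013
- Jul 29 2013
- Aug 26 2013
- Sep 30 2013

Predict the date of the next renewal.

Oct 28 2013

All Mondays; the gaps (28, 28, 35, 28, 35) vary with month length.
This is the last Monday of each month.
Last Monday of October 2013: Oct 28 2013.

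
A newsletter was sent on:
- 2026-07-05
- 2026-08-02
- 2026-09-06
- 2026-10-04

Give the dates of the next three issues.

2026-11-01, 2026-12-06, 2027-01-03

These are Sundays at 28- or 35-day spacing (28, 35, 28).
The pattern: 1st Sunday of the month.
1st Sunday of November 2026: 2026-11-01.
1st Sunday of December 2026: 2026-12-06.
1st Sunday of January 2027: 2027-01-03.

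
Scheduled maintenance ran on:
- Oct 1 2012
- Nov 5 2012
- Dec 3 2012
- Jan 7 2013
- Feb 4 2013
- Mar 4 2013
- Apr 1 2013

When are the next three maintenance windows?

Gaps: 35, 28, 35, 28, 28, 28 days — a mix of 28 and 35. Every date is a Monday.
Each is the 1st Monday of its month.
1st Monday of May 2013: May 6 2013.
June 2013 — 1st Monday is Jun 3 2013.
July 2013 — 1st Monday is Jul 1 2013.

May 6 2013, Jun 3 2013, Jul 1 2013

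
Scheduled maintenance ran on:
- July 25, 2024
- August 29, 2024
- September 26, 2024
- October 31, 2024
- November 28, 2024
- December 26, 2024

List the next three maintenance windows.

January 30, 2025; February 27, 2025; March 27, 2025

All Thursdays; the gaps (35, 28, 35, 28, 28) vary with month length.
This is the last Thursday of each month.
January 2025 ends with Thursday January 30, 2025.
February 2025 ends with Thursday February 27, 2025.
Last Thursday of March 2025: March 27, 2025.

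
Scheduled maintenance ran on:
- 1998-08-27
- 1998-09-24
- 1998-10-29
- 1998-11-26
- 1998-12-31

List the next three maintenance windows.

1999-01-28, 1999-02-25, 1999-03-25

These are Thursdays with 28, 35, 28, 35-day gaps.
Each is the final Thursday of its month — 1998-10-29 is past the 28th, so '4th Thursday' doesn't fit.
Last Thursday of January 1999: 1999-01-28.
February 1999 ends with Thursday 1999-02-25.
March 1999 ends with Thursday 1999-03-25.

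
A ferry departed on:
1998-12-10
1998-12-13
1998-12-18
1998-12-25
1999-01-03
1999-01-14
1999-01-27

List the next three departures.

Intervals are 3, 5, 7, 9, 11, 13 days — an arithmetic progression with common difference 2.
Next gap: 15 days. 1999-01-27 + 15 days = 1999-02-11.
Next gap: 17 days. 1999-02-11 + 17 days = 1999-02-28.
Next gap: 19 days. 1999-02-28 + 19 days = 1999-03-19.

1999-02-11, 1999-02-28, 1999-03-19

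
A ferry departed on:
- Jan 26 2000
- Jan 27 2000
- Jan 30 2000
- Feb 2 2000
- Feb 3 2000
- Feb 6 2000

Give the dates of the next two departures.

Gaps: 1, 3, 3, 1, 3 days — not constant, but cyclic with period 3.
The events fall on every Wednesday, Thursday and Sunday.
The following Wednesday is Feb 9 2000.
Next Thursday: Feb 10 2000.

Feb 9 2000, Feb 10 2000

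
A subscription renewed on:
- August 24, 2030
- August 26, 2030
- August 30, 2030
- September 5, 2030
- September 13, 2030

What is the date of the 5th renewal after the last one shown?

November 22, 2030

Intervals are 2, 4, 6, 8 days — an arithmetic progression with common difference 2.
Next gap: 10 days. September 13, 2030 + 10 days = September 23, 2030.
Next gap: 12 days. September 23, 2030 + 12 days = October 5, 2030.
Next gap: 14 days. October 5, 2030 + 14 days = October 19, 2030.
Next gap: 16 days. October 19, 2030 + 16 days = November 4, 2030.
Next gap: 18 days. November 4, 2030 + 18 days = November 22, 2030.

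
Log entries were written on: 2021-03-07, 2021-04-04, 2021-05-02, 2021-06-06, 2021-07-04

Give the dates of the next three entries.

All dates are Sundays, 28, 28, 35, 28 days apart.
Specifically, the 1st Sunday of each month.
1st Sunday of August 2021: 2021-08-01.
September 2021 — 1st Sunday is 2021-09-05.
1st Sunday of October 2021: 2021-10-03.

2021-08-01, 2021-09-05, 2021-10-03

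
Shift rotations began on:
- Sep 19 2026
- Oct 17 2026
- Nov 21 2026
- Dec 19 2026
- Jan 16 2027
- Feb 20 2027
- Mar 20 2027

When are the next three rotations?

All dates are Saturdays, 28, 35, 28, 28, 35, 28 days apart.
Specifically, the 3rd Saturday of each month.
April 2027 — 3rd Saturday is Apr 17 2027.
3rd Saturday of May 2027: May 15 2027.
June 2027 — 3rd Saturday is Jun 19 2027.

Apr 17 2027, May 15 2027, Jun 19 2027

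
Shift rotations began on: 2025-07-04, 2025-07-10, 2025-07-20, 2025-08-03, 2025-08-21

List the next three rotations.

2025-09-12, 2025-10-08, 2025-11-07

The spacing grows by 4 each time: 6, 10, 14, 18 days.
Next gap: 22 days. 2025-08-21 + 22 days = 2025-09-12.
Next gap: 26 days. 2025-09-12 + 26 days = 2025-10-08.
Next gap: 30 days. 2025-10-08 + 30 days = 2025-11-07.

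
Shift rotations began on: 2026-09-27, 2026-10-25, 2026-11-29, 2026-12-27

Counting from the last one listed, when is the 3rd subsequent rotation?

2027-03-28

These are Sundays with 28, 35, 28-day gaps.
Each is the final Sunday of its month — 2026-11-29 is past the 28th, so '4th Sunday' doesn't fit.
Last Sunday of January 2027: 2027-01-31.
February 2027 ends with Sunday 2027-02-28.
March 2027 ends with Sunday 2027-03-28.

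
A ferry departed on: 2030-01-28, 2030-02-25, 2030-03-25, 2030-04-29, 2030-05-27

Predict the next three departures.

2030-06-24, 2030-07-29, 2030-08-26

Every date is a Monday; gaps 28, 28, 35, 28 days.
Each is the last Monday of its month (at least one falls on the 29th or later, ruling out '4th Monday').
June 2030 ends with Monday 2030-06-24.
July 2030 ends with Monday 2030-07-29.
August 2030 ends with Monday 2030-08-26.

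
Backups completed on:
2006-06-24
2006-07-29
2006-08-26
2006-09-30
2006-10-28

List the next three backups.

These are Saturdays with 35, 28, 35, 28-day gaps.
Each is the final Saturday of its month — 2006-07-29 is past the 28th, so '4th Saturday' doesn't fit.
November 2006 ends with Saturday 2006-11-25.
December 2006 ends with Saturday 2006-12-30.
Last Saturday of January 2007: 2007-01-27.

2006-11-25, 2006-12-30, 2007-01-27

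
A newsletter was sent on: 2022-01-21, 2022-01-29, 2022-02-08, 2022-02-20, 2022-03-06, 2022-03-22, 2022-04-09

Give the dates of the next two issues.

2022-04-29, 2022-05-21

The spacing grows by 2 each time: 8, 10, 12, 14, 16, 18 days.
Next gap: 20 days. 2022-04-09 + 20 days = 2022-04-29.
Next gap: 22 days. 2022-04-29 + 22 days = 2022-05-21.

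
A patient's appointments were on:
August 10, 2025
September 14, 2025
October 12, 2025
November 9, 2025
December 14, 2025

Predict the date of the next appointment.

January 11, 2026

Gaps: 35, 28, 28, 35 days — a mix of 28 and 35. Every date is a Sunday.
Each is the 2nd Sunday of its month.
2nd Sunday of January 2026: January 11, 2026.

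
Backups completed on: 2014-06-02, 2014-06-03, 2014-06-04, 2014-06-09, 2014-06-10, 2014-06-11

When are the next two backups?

2014-06-16, 2014-06-17

Every event lands on a Monday or Tuesday or Wednesday (gaps cycle 1, 1, 5, 1, 1).
So the schedule is: every Monday, Tuesday and Wednesday.
The following Monday is 2014-06-16.
The following Tuesday is 2014-06-17.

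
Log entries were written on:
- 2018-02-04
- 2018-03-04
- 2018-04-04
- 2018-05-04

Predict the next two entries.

The day-of-month is always 4 (28, 31, 30 days between events).
So this recurs on the 4th of each month.
June 2018: 2018-06-04.
July 2018: 2018-07-04.

2018-06-04, 2018-07-04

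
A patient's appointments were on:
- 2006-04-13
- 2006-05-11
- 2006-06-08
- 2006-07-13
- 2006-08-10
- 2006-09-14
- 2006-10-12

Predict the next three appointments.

All dates are Thursdays, 28, 28, 35, 28, 35, 28 days apart.
Specifically, the 2nd Thursday of each month.
2nd Thursday of November 2006: 2006-11-09.
December 2006 — 2nd Thursday is 2006-12-14.
2nd Thursday of January 2007: 2007-01-11.

2006-11-09, 2006-12-14, 2007-01-11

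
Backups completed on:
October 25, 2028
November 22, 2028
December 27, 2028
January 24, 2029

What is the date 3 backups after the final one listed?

April 25, 2029

Gaps: 28, 35, 28 days — a mix of 28 and 35. Every date is a Wednesday.
Each is the 4th Wednesday of its month.
February 2029 — 4th Wednesday is February 28, 2029.
March 2029 — 4th Wednesday is March 28, 2029.
April 2029 — 4th Wednesday is April 25, 2029.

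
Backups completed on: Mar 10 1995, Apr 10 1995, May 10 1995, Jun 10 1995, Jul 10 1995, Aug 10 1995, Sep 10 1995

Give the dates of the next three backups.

Gaps: 31, 30, 31, 30, 31, 31 days — not constant. Every event is on the 10th of the month.
Pattern: the 10th of each month.
Next: October 1995 → Oct 10 1995.
November 1995: Nov 10 1995.
December 1995: Dec 10 1995.

Oct 10 1995, Nov 10 1995, Dec 10 1995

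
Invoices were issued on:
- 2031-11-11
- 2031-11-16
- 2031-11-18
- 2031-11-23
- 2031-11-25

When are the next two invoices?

2031-11-30, 2031-12-02

The gap pattern 5, 2, 5, 2 repeats every 2 events.
These are the Tuesdays and Sundays of each week.
The following Sunday is 2031-11-30.
The following Tuesday is 2031-12-02.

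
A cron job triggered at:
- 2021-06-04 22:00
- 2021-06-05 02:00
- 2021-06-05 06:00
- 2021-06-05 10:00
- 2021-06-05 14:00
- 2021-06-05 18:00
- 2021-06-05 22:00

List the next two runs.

2021-06-06 02:00, 2021-06-06 06:00

Spacing: 4, 4, 4, 4, 4, 4 h — constant 4 h.
2021-06-05 22:00 + 4 h = 2021-06-06 02:00.
2021-06-06 02:00 + 4 h = 2021-06-06 06:00.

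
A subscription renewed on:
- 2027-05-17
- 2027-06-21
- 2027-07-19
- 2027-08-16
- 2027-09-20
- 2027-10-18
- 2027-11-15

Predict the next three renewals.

2027-12-20, 2028-01-17, 2028-02-21

Gaps: 35, 28, 28, 35, 28, 28 days — a mix of 28 and 35. Every date is a Monday.
Each is the 3rd Monday of its month.
3rd Monday of December 2027: 2027-12-20.
3rd Monday of January 2028: 2028-01-17.
February 2028 — 3rd Monday is 2028-02-21.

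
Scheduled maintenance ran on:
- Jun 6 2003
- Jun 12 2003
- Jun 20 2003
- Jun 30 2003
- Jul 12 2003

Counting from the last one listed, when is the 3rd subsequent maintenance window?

Aug 29 2003

The spacing grows by 2 each time: 6, 8, 10, 12 days.
Next gap: 14 days. Jul 12 2003 + 14 days = Jul 26 2003.
Next gap: 16 days. Jul 26 2003 + 16 days = Aug 11 2003.
Next gap: 18 days. Aug 11 2003 + 18 days = Aug 29 2003.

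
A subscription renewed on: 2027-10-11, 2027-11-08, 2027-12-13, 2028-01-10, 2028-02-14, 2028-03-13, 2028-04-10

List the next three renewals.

2028-05-08, 2028-06-12, 2028-07-10

These are Mondays at 28- or 35-day spacing (28, 35, 28, 35, 28, 28).
The pattern: 2nd Monday of the month.
May 2028 — 2nd Monday is 2028-05-08.
2nd Monday of June 2028: 2028-06-12.
2nd Monday of July 2028: 2028-07-10.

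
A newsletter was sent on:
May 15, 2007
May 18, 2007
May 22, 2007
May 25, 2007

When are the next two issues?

May 29, 2007; June 1, 2007

The gap pattern 3, 4, 3 repeats every 2 events.
These are the Tuesdays and Fridays of each week.
Next Tuesday: May 29, 2007.
The following Friday is June 1, 2007.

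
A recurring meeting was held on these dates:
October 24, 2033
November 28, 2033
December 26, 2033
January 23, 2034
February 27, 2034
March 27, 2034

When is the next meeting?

April 24, 2034

All dates are Mondays, 35, 28, 28, 35, 28 days apart.
Specifically, the 4th Monday of each month.
April 2034 — 4th Monday is April 24, 2034.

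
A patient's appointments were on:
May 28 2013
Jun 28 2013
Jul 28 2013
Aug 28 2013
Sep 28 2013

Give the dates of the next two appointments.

Oct 28 2013, Nov 28 2013

Gaps: 31, 30, 31, 31 days — not constant. Every event is on the 28th of the month.
Pattern: the 28th of each month.
Next: October 2013 → Oct 28 2013.
Next: November 2013 → Nov 28 2013.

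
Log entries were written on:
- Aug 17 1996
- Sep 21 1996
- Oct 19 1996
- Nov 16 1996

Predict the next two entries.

Dec 21 1996, Jan 18 1997

Gaps: 35, 28, 28 days — a mix of 28 and 35. Every date is a Saturday.
Each is the 3rd Saturday of its month.
3rd Saturday of December 1996: Dec 21 1996.
3rd Saturday of January 1997: Jan 18 1997.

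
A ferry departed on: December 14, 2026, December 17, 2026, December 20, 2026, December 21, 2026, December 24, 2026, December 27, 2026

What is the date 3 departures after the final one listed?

January 3, 2027

Every event lands on a Monday or Thursday or Sunday (gaps cycle 3, 3, 1, 3, 3).
So the schedule is: every Monday, Thursday and Sunday.
The following Monday is December 28, 2026.
The following Thursday is December 31, 2026.
Next Sunday: January 3, 2027.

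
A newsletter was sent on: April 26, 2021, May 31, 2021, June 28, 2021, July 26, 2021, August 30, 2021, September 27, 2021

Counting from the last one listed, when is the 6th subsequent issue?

All Mondays; the gaps (35, 28, 28, 35, 28) vary with month length.
This is the last Monday of each month.
October 2021 ends with Monday October 25, 2021.
November 2021 ends with Monday November 29, 2021.
December 2021 ends with Monday December 27, 2021.
Last Monday of January 2022: January 31, 2022.
February 2022 ends with Monday February 28, 2022.
Last Monday of March 2022: March 28, 2022.

March 28, 2022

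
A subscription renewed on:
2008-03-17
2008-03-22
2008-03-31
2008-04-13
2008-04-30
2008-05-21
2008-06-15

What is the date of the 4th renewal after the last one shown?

The spacing grows by 4 each time: 5, 9, 13, 17, 21, 25 days.
Next gap: 29 days. 2008-06-15 + 29 days = 2008-07-14.
Next gap: 33 days. 2008-07-14 + 33 days = 2008-08-16.
Next gap: 37 days. 2008-08-16 + 37 days = 2008-09-22.
Next gap: 41 days. 2008-09-22 + 41 days = 2008-11-02.

2008-11-02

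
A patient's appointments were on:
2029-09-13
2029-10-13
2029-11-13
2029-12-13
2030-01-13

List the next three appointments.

2030-02-13, 2030-03-13, 2030-04-13

The day-of-month is always 13 (30, 31, 30, 31 days between events).
So this recurs on the 13th of each month.
February 2030: 2030-02-13.
March 2030: 2030-03-13.
April 2030: 2030-04-13.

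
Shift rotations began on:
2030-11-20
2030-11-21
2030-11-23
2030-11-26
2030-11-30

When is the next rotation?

The spacing grows by 1 each time: 1, 2, 3, 4 days.
Next gap: 5 days. 2030-11-30 + 5 days = 2030-12-05.

2030-12-05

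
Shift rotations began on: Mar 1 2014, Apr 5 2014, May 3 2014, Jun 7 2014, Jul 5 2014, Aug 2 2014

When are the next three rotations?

Sep 6 2014, Oct 4 2014, Nov 1 2014

These are Saturdays at 28- or 35-day spacing (35, 28, 35, 28, 28).
The pattern: 1st Saturday of the month.
September 2014 — 1st Saturday is Sep 6 2014.
October 2014 — 1st Saturday is Oct 4 2014.
November 2014 — 1st Saturday is Nov 1 2014.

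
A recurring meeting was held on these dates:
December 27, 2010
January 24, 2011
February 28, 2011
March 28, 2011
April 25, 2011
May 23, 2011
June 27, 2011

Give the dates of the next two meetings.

These are Mondays at 28- or 35-day spacing (28, 35, 28, 28, 28, 35).
The pattern: 4th Monday of the month.
4th Monday of July 2011: July 25, 2011.
August 2011 — 4th Monday is August 22, 2011.

July 25, 2011; August 22, 2011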